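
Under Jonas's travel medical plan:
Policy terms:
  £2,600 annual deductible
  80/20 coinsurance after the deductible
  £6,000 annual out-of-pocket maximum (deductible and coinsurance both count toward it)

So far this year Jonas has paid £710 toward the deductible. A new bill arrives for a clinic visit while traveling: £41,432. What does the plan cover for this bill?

Remaining deductible: £2,600 − £710 = £1,890.
That leaves £41,432 − £1,890 = £39,542 for coinsurance.
Traveler's 20% share of £39,542 is £7,908.40.
That puts the traveler's cost at £1,890 + £7,908.40 = £9,798.40 before any cap.
Adding £9,798.40 to the £710 already spent would give £10,508.40, which exceeds the £6,000 cap; the traveler pays just £6,000 − £710 = £5,290.
The insurer covers the remainder: £41,432 − £5,290 = £36,142.

£36,142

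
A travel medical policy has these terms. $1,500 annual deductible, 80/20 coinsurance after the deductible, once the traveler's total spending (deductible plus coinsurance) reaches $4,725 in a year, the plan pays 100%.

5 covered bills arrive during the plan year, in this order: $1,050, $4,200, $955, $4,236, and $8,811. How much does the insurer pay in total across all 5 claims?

$14,527

Bill 1, $1,050: fully absorbed by the deductible. Traveler owes $1,050 (running OOP $1,050). Insurer: $1,050 − $1,050 = $0.
Bill 2, $4,200: deductible takes $450, $3,750 remains; 20% of $3,750 = $750. Cost to traveler: $1,200. OOP to date $2,250. Plan pays $4,200 − $1,200 = $3,000.
Bill 3, $955: deductible already satisfied, so traveler's share is 20% × $955 = $191. Traveler owes $191 (running OOP $2,441). Insurer: $955 − $191 = $764.
Bill 4, $4,236: 20% coinsurance on $4,236 = $847.20. Traveler owes $847.20 (running OOP $3,288.20). Plan pays $4,236 − $847.20 = $3,388.80.
Bill 5, $8,811: 20% coinsurance on $8,811 = $1,762.20. That would push OOP to $5,050.40, over the $4,725 cap, so traveler pays $4,725 − $3,288.20 = $1,436.80. Plan pays $8,811 − $1,436.80 = $7,374.20.
Insurer total: $0 + $3,000 + $764 + $3,388.80 + $7,374.20 = $14,527.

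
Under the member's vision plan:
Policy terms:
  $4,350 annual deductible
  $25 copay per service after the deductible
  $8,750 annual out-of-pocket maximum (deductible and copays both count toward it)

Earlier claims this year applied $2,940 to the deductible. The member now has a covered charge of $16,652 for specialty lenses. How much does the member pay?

$1,435

Deductible still to meet: $4,350 − $2,940 = $1,410.
The remaining $15,242 (= $16,652 − $1,410) moves to the copay.
Copay on this service: $25.
So the member owes $1,410 + $25 = $1,435 before any cap.
Cumulative spending $2,940 + $1,435 = $4,375 stays under the $8,750 maximum.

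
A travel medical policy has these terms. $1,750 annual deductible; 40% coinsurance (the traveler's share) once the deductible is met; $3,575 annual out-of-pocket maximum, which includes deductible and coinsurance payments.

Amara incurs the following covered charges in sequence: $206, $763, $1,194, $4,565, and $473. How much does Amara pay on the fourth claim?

$1,659.80

Claim 1 ($206): fully absorbed by the deductible. Traveler pays $206; OOP now $206.
Claim 2 ($763): entire amount goes to the deductible. Traveler owes $763 (running OOP $969).
Claim 3 ($1,194): $781 finishes the deductible; $413 goes to coinsurance; traveler's 40% is $165.20. Traveler owes $946.20 (running OOP $1,915.20).
Claim 4 ($4,565): 40% coinsurance on $4,565 = $1,826. OOP would hit $3,741.20 > $3,575, so the cap limits the traveler to $3,575 − $1,915.20 = $1,659.80.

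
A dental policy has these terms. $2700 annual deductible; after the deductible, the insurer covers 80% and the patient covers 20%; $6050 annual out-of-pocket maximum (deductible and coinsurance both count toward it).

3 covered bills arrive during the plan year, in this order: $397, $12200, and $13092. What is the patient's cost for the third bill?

$1370.60

#1 ($397): all of it applies to the deductible. Patient owes $397 (running OOP $397).
#2 ($12200): $2303 finishes the deductible; $9897 goes to coinsurance; 20% of $9897 = $1979.40. Patient owes $4282.40 (running OOP $4679.40).
#3 ($13092): 20% coinsurance on $13092 = $2618.40. That would push OOP to $7297.80, over the $6050 cap, so patient pays $6050 − $4679.40 = $1370.60.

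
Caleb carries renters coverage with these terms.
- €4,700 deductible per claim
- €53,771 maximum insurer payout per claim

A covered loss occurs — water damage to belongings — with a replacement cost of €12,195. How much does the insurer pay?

Less the €4,700 deductible: €12,195 − €4,700 = €7,495.
That's under the €53,771 cap, so the insurer reimburses the full €7,495.

€7,495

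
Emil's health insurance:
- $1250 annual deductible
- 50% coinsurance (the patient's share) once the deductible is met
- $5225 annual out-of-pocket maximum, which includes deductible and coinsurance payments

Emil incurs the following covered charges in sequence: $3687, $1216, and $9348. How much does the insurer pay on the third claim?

$7199.50

Claim 1 — $3687: $1250 to deductible, leaving $2437; coinsurance $2437 × 50% = $1218.50. Patient owes $2468.50 (running OOP $2468.50). Plan pays $3687 − $2468.50 = $1218.50.
Claim 2 — $1216: deductible already satisfied, so patient's share is 50% × $1216 = $608. Patient owes $608 (running OOP $3076.50). Plan pays $1216 − $608 = $608.
Claim 3 — $9348: deductible already satisfied, so patient's share is 50% × $9348 = $4674. OOP would hit $7750.50 > $5225, so the cap limits the patient to $5225 − $3076.50 = $2148.50. Insurer: $9348 − $2148.50 = $7199.50.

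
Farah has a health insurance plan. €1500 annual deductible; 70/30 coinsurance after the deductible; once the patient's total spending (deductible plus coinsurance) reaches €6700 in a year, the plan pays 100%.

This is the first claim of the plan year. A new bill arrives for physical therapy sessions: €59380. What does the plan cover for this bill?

€52680

Deductible not yet touched, so the first €1500 of the bill goes to the deductible.
After the €1500 deductible portion, €59380 − €1500 = €57880 is subject to coinsurance.
30% of €57880 = €17364 falls to the patient.
So the patient owes €1500 + €17364 = €18864 before any cap.
That would bring total out-of-pocket to €18864, past the €6700 cap. The patient is capped at €6700 − €0 = €6700 on this claim.
The plan picks up €59380 − €6700 = €52680.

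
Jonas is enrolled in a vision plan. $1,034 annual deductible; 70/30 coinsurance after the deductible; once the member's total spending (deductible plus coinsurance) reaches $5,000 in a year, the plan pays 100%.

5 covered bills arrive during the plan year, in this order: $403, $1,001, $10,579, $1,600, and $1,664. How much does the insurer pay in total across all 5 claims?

$10,247

Claim 1 — $403: fully absorbed by the deductible. Member owes $403 (running OOP $403). Plan pays $403 − $403 = $0.
Claim 2 — $1,001: $631 to deductible, leaving $370; 30% of $370 = $111. Member pays $742; OOP now $1,145. Plan pays $1,001 − $742 = $259.
Claim 3 — $10,579: deductible already satisfied, so member's share is 30% × $10,579 = $3,173.70. Cost to member: $3,173.70. OOP to date $4,318.70. Plan pays $10,579 − $3,173.70 = $7,405.30.
Claim 4 — $1,600: 30% coinsurance on $1,600 = $480. Cost to member: $480. OOP to date $4,798.70. Plan pays $1,600 − $480 = $1,120.
Claim 5 — $1,664: deductible already satisfied, so member's share is 30% × $1,664 = $499.20. OOP would hit $5,297.90 > $5,000, so the cap limits the member to $5,000 − $4,798.70 = $201.30. Insurer: $1,664 − $201.30 = $1,462.70.
Insurer total: $0 + $259 + $7,405.30 + $1,120 + $1,462.70 = $10,247.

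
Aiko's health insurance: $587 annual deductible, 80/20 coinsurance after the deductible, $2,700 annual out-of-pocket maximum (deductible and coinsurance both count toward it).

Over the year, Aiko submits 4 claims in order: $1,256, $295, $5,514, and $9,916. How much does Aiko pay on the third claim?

$1,102.80

Claim 1 ($1,256): deductible takes $587, $669 remains; 20% of $669 = $133.80. Patient pays $720.80; OOP now $720.80.
Claim 2 ($295): deductible already satisfied, so patient's share is 20% × $295 = $59. Cost to patient: $59. OOP to date $779.80.
Claim 3 ($5,514): 20% coinsurance on $5,514 = $1,102.80. Patient owes $1,102.80 (running OOP $1,882.60).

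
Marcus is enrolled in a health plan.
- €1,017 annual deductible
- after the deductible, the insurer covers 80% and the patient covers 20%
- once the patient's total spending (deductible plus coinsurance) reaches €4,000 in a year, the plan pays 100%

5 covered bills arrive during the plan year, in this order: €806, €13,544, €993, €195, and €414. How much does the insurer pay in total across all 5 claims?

€11,952

#1 (€806): fully absorbed by the deductible. Cost to patient: €806. OOP to date €806. Insurer: €806 − €806 = €0.
#2 (€13,544): deductible takes €211, €13,333 remains; 20% of €13,333 = €2,666.60. Patient owes €2,877.60 (running OOP €3,683.60). Insurer: €13,544 − €2,877.60 = €10,666.40.
#3 (€993): 20% coinsurance on €993 = €198.60. Patient pays €198.60; OOP now €3,882.20. Plan pays €993 − €198.60 = €794.40.
#4 (€195): deductible already satisfied, so patient's share is 20% × €195 = €39. Patient pays €39; OOP now €3,921.20. Insurer: €195 − €39 = €156.
#5 (€414): 20% coinsurance on €414 = €82.80. Adding that to €3,921.20 gives €4,004, past the €4,000 cap; patient pays only €4,000 − €3,921.20 = €78.80. Plan pays €414 − €78.80 = €335.20.
Insurer total = bills − patient's total = €15,952 − €4,000 = €11,952.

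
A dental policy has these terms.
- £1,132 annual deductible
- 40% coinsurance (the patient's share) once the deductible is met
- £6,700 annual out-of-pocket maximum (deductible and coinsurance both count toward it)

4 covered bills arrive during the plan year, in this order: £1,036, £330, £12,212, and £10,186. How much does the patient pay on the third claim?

Claim 1 — £1,036: all of it applies to the deductible. Cost to patient: £1,036. OOP to date £1,036.
Claim 2 — £330: £96 to deductible, leaving £234; patient's 40% is £93.60. Patient owes £189.60 (running OOP £1,225.60).
Claim 3 — £12,212: deductible met; 40% of £12,212 = £4,884.80. Patient pays £4,884.80; OOP now £6,110.40.

£4,884.80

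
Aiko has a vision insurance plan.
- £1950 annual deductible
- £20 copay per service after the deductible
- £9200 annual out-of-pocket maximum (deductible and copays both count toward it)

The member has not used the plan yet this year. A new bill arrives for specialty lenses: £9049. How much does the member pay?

£1970

Nothing has been paid toward the £1950 deductible, so the first £1950 of this charge is applied there.
The remaining £7099 (= £9049 − £1950) moves to the copay.
Copay on this service: £20.
That puts the member's cost at £1950 + £20 = £1970 before any cap.
Cumulative spending £0 + £1970 = £1970 stays under the £9200 maximum.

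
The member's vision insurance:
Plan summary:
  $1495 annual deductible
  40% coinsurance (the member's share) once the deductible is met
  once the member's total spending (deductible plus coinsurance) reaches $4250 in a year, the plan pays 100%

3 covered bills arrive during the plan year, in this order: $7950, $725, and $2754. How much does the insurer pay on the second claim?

$552

Claim 1 ($7950): $1495 to deductible, leaving $6455; member's 40% is $2582. Member owes $4077 (running OOP $4077). Insurer: $7950 − $4077 = $3873.
Claim 2 ($725): 40% coinsurance on $725 = $290. Adding that to $4077 gives $4367, past the $4250 cap; member pays only $4250 − $4077 = $173. Insurer: $725 − $173 = $552.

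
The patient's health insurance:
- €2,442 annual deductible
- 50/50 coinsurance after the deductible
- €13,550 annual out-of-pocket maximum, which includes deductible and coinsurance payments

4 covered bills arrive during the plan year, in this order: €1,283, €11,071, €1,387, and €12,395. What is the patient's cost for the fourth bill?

#1 (€1,283): entire amount goes to the deductible. Patient pays €1,283; OOP now €1,283.
#2 (€11,071): €1,159 to deductible, leaving €9,912; patient's 50% is €4,956. Patient pays €6,115; OOP now €7,398.
#3 (€1,387): 50% coinsurance on €1,387 = €693.50. Patient pays €693.50; OOP now €8,091.50.
#4 (€12,395): deductible met; 50% of €12,395 = €6,197.50. That would push OOP to €14,289, over the €13,550 cap, so patient pays €13,550 − €8,091.50 = €5,458.50.

€5,458.50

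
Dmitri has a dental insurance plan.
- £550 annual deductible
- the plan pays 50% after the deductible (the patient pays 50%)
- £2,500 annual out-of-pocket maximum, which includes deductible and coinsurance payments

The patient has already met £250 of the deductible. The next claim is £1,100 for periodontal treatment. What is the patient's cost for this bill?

£250 of the £550 deductible is already met, leaving £300.
After the £300 deductible portion, £1,100 − £300 = £800 is subject to coinsurance.
Coinsurance: £800 × 50% = £400.
So the patient owes £300 + £400 = £700 before any cap.
Cumulative spending £250 + £700 = £950 stays under the £2,500 maximum.

£700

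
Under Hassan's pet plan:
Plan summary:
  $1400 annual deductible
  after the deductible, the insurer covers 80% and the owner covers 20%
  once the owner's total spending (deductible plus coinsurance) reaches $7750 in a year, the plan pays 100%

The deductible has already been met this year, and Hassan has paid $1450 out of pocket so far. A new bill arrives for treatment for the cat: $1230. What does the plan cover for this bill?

$984

The deductible is already satisfied, so the full bill goes to coinsurance.
Owner's 20% share of $1230 is $246.
Cumulative spending $1450 + $246 = $1696 stays under the $7750 maximum.
The plan picks up $1230 − $246 = $984.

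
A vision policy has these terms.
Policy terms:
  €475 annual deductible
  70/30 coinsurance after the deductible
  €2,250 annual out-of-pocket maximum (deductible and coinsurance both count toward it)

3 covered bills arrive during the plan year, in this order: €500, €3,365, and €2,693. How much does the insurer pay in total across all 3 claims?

€4,308

Claim 1 (€500): €475 finishes the deductible; €25 goes to coinsurance; coinsurance €25 × 30% = €7.50. Cost to member: €482.50. OOP to date €482.50. Insurer: €500 − €482.50 = €17.50.
Claim 2 (€3,365): deductible already satisfied, so member's share is 30% × €3,365 = €1,009.50. Member pays €1,009.50; OOP now €1,492. Insurer: €3,365 − €1,009.50 = €2,355.50.
Claim 3 (€2,693): deductible already satisfied, so member's share is 30% × €2,693 = €807.90. Adding that to €1,492 gives €2,299.90, past the €2,250 cap; member pays only €2,250 − €1,492 = €758. Insurer: €2,693 − €758 = €1,935.
Insurer total = bills − member's total = €6,558 − €2,250 = €4,308.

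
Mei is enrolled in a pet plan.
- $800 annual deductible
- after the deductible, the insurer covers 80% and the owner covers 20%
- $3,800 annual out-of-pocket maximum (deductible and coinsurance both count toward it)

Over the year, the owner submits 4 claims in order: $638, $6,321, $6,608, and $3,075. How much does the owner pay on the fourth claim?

$446.60

#1 ($638): entire amount goes to the deductible. Cost to owner: $638. OOP to date $638.
#2 ($6,321): deductible takes $162, $6,159 remains; 20% of $6,159 = $1,231.80. Owner owes $1,393.80 (running OOP $2,031.80).
#3 ($6,608): deductible met; 20% of $6,608 = $1,321.60. Cost to owner: $1,321.60. OOP to date $3,353.40.
#4 ($3,075): deductible met; 20% of $3,075 = $615. OOP would hit $3,968.40 > $3,800, so the cap limits the owner to $3,800 − $3,353.40 = $446.60.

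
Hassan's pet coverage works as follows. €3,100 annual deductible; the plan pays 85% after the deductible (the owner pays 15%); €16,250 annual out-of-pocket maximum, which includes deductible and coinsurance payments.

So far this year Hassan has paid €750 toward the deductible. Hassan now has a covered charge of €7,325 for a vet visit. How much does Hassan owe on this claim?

€3,096.25

Deductible still to meet: €3,100 − €750 = €2,350.
The remaining €4,975 (= €7,325 − €2,350) moves to coinsurance.
Owner's 15% share of €4,975 is €746.25.
So the owner owes €2,350 + €746.25 = €3,096.25 before any cap.
Year-to-date out-of-pocket becomes €750 + €3,096.25 = €3,846.25, still under the €16,250 maximum, so no cap applies.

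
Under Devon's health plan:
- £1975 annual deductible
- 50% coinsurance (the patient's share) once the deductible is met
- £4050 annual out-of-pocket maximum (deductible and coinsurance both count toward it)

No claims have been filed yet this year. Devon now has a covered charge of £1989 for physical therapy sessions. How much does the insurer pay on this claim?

£7

Deductible not yet touched, so the first £1975 of the bill goes to the deductible.
That leaves £1989 − £1975 = £14 for coinsurance.
Patient's 50% share of £14 is £7.
So the patient owes £1975 + £7 = £1982 before any cap.
Total out-of-pocket so far would be £0 + £1982 = £1982, below the £4050 cap — no reduction.
The plan picks up £1989 − £1982 = £7.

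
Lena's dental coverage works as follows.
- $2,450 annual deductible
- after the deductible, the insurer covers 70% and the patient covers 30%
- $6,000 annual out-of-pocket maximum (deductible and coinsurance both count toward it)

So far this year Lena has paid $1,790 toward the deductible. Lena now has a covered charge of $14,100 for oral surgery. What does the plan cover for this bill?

Deductible still to meet: $2,450 − $1,790 = $660.
The remaining $13,440 (= $14,100 − $660) moves to coinsurance.
Coinsurance: $13,440 × 30% = $4,032.
So the patient owes $660 + $4,032 = $4,692 before any cap.
That would bring total out-of-pocket to $6,482, past the $6,000 cap. The patient is capped at $6,000 − $1,790 = $4,210 on this claim.
The insurer covers the remainder: $14,100 − $4,210 = $9,890.

$9,890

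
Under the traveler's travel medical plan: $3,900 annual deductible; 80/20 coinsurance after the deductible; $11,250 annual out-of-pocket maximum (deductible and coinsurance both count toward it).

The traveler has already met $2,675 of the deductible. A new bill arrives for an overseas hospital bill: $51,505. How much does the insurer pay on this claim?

Remaining deductible: $3,900 − $2,675 = $1,225.
After the $1,225 deductible portion, $51,505 − $1,225 = $50,280 is subject to coinsurance.
20% of $50,280 = $10,056 falls to the traveler.
So the traveler owes $1,225 + $10,056 = $11,281 before any cap.
Adding $11,281 to the $2,675 already spent would give $13,956, which exceeds the $11,250 cap; the traveler pays just $11,250 − $2,675 = $8,575.
The plan picks up $51,505 − $8,575 = $42,930.

$42,930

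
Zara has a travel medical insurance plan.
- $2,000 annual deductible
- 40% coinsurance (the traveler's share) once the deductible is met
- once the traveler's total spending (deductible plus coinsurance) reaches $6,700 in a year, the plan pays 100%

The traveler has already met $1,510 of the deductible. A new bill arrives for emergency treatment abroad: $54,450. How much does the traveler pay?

Remaining deductible: $2,000 − $1,510 = $490.
The remaining $53,960 (= $54,450 − $490) moves to coinsurance.
Coinsurance: $53,960 × 40% = $21,584.
That puts the traveler's cost at $490 + $21,584 = $22,074 before any cap.
Adding $22,074 to the $1,510 already spent would give $23,584, which exceeds the $6,700 cap; the traveler pays just $6,700 − $1,510 = $5,190.

$5,190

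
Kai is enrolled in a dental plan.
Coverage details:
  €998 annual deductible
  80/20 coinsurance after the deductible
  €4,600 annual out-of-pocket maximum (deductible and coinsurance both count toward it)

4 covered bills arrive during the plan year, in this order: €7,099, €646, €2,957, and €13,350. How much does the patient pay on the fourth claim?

Claim 1 (€7,099): €998 to deductible, leaving €6,101; 20% of €6,101 = €1,220.20. Patient pays €2,218.20; OOP now €2,218.20.
Claim 2 (€646): deductible met; 20% of €646 = €129.20. Patient owes €129.20 (running OOP €2,347.40).
Claim 3 (€2,957): 20% coinsurance on €2,957 = €591.40. Patient owes €591.40 (running OOP €2,938.80).
Claim 4 (€13,350): deductible met; 20% of €13,350 = €2,670. That would push OOP to €5,608.80, over the €4,600 cap, so patient pays €4,600 − €2,938.80 = €1,661.20.

€1,661.20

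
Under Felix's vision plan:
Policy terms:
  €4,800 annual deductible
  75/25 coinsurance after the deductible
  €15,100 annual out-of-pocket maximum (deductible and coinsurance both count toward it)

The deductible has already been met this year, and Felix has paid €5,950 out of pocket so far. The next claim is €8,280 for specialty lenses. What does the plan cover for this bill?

With the deductible met, the entire €8,280 is subject to coinsurance.
Coinsurance: €8,280 × 25% = €2,070.
Total out-of-pocket so far would be €5,950 + €2,070 = €8,020, below the €15,100 cap — no reduction.
Insurer pays the balance: €8,280 − €2,070 = €6,210.

€6,210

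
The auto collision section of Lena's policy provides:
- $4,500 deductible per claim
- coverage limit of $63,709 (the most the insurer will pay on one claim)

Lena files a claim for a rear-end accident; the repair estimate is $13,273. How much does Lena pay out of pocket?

Less the $4,500 deductible: $13,273 − $4,500 = $8,773.
That's under the $63,709 cap, so the insurer reimburses the full $8,773.
Driver's share is the uncovered remainder: $13,273 − $8,773 = $4,500.

$4,500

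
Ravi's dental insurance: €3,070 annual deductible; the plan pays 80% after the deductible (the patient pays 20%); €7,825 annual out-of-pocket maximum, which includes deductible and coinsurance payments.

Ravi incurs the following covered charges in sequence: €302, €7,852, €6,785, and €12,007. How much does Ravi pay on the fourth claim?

Claim 1 (€302): entire amount goes to the deductible. Patient pays €302; OOP now €302.
Claim 2 (€7,852): €2,768 to deductible, leaving €5,084; coinsurance €5,084 × 20% = €1,016.80. Cost to patient: €3,784.80. OOP to date €4,086.80.
Claim 3 (€6,785): 20% coinsurance on €6,785 = €1,357. Patient owes €1,357 (running OOP €5,443.80).
Claim 4 (€12,007): deductible already satisfied, so patient's share is 20% × €12,007 = €2,401.40. That would push OOP to €7,845.20, over the €7,825 cap, so patient pays €7,825 − €5,443.80 = €2,381.20.

€2,381.20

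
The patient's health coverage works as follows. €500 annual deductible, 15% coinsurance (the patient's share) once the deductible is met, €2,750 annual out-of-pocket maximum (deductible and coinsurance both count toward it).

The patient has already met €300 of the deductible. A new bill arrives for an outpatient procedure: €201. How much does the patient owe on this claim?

€200.15

€300 of the €500 deductible is already met, leaving €200.
After the €200 deductible portion, €201 − €200 = €1 is subject to coinsurance.
Coinsurance: €1 × 15% = €0.15.
So the patient owes €200 + €0.15 = €200.15 before any cap.
Total out-of-pocket so far would be €300 + €200.15 = €500.15, below the €2,750 cap — no reduction.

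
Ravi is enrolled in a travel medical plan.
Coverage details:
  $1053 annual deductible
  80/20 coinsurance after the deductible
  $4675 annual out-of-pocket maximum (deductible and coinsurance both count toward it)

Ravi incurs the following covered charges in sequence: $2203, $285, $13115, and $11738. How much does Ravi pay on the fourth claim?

$712

Claim 1 — $2203: deductible takes $1053, $1150 remains; traveler's 20% is $230. Cost to traveler: $1283. OOP to date $1283.
Claim 2 — $285: deductible met; 20% of $285 = $57. Traveler owes $57 (running OOP $1340).
Claim 3 — $13115: deductible met; 20% of $13115 = $2623. Cost to traveler: $2623. OOP to date $3963.
Claim 4 — $11738: deductible already satisfied, so traveler's share is 20% × $11738 = $2347.60. That would push OOP to $6310.60, over the $4675 cap, so traveler pays $4675 − $3963 = $712.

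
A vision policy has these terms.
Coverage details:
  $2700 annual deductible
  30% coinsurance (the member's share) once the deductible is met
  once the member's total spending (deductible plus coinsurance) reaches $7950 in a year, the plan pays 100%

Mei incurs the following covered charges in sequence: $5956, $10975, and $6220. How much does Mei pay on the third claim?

Bill 1, $5956: deductible takes $2700, $3256 remains; member's 30% is $976.80. Member owes $3676.80 (running OOP $3676.80).
Bill 2, $10975: deductible already satisfied, so member's share is 30% × $10975 = $3292.50. Member pays $3292.50; OOP now $6969.30.
Bill 3, $6220: deductible already satisfied, so member's share is 30% × $6220 = $1866. Adding that to $6969.30 gives $8835.30, past the $7950 cap; member pays only $7950 − $6969.30 = $980.70.

$980.70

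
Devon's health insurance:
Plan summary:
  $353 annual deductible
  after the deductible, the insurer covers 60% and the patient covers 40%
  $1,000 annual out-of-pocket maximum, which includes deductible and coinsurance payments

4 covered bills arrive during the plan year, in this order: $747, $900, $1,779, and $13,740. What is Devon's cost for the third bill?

$129.40

Bill 1, $747: $353 to deductible, leaving $394; coinsurance $394 × 40% = $157.60. Patient owes $510.60 (running OOP $510.60).
Bill 2, $900: deductible already satisfied, so patient's share is 40% × $900 = $360. Patient owes $360 (running OOP $870.60).
Bill 3, $1,779: deductible met; 40% of $1,779 = $711.60. Adding that to $870.60 gives $1,582.20, past the $1,000 cap; patient pays only $1,000 − $870.60 = $129.40.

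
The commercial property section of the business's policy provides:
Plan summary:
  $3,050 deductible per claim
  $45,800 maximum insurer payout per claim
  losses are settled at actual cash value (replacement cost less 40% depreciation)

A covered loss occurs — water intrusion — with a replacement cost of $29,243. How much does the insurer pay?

$14,495.80

At 40% depreciation, ACV = $29,243 − $11,697.20 = $17,545.80.
Less the $3,050 deductible: $17,545.80 − $3,050 = $14,495.80.
That's under the $45,800 cap, so the insurer reimburses the full $14,495.80.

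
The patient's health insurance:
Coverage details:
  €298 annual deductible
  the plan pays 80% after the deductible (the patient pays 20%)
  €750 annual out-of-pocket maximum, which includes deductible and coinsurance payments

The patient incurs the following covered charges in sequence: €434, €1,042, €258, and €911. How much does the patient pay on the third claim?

€51.60

Bill 1, €434: €298 to deductible, leaving €136; coinsurance €136 × 20% = €27.20. Patient owes €325.20 (running OOP €325.20).
Bill 2, €1,042: deductible met; 20% of €1,042 = €208.40. Patient pays €208.40; OOP now €533.60.
Bill 3, €258: deductible already satisfied, so patient's share is 20% × €258 = €51.60. Patient pays €51.60; OOP now €585.20.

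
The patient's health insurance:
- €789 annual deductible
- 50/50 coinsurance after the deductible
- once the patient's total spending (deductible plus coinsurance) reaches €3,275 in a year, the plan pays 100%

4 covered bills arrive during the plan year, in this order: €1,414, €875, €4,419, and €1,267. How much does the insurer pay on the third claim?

€2,683

Claim 1 (€1,414): €789 to deductible, leaving €625; 50% of €625 = €312.50. Patient pays €1,101.50; OOP now €1,101.50. Insurer: €1,414 − €1,101.50 = €312.50.
Claim 2 (€875): deductible already satisfied, so patient's share is 50% × €875 = €437.50. Patient owes €437.50 (running OOP €1,539). Insurer: €875 − €437.50 = €437.50.
Claim 3 (€4,419): 50% coinsurance on €4,419 = €2,209.50. That would push OOP to €3,748.50, over the €3,275 cap, so patient pays €3,275 − €1,539 = €1,736. Plan pays €4,419 − €1,736 = €2,683.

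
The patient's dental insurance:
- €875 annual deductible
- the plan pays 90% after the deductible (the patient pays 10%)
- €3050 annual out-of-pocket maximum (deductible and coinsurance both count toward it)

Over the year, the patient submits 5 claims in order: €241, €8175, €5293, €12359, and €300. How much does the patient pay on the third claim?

€529.30

Claim 1 (€241): fully absorbed by the deductible. Patient owes €241 (running OOP €241).
Claim 2 (€8175): €634 to deductible, leaving €7541; coinsurance €7541 × 10% = €754.10. Patient owes €1388.10 (running OOP €1629.10).
Claim 3 (€5293): deductible met; 10% of €5293 = €529.30. Cost to patient: €529.30. OOP to date €2158.40.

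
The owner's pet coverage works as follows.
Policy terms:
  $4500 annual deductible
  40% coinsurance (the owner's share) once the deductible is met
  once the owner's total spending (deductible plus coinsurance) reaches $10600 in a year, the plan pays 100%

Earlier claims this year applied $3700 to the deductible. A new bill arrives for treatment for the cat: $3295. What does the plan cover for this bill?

$1497

$3700 of the $4500 deductible is already met, leaving $800.
That leaves $3295 − $800 = $2495 for coinsurance.
Owner's 40% share of $2495 is $998.
Owner responsibility before any cap: $800 + $998 = $1798.
Year-to-date out-of-pocket becomes $3700 + $1798 = $5498, still under the $10600 maximum, so no cap applies.
Insurer pays the balance: $3295 − $1798 = $1497.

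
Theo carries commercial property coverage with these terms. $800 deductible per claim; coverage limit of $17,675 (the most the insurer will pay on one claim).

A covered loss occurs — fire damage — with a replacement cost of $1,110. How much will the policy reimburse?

Less the $800 deductible: $1,110 − $800 = $310.
$310 is within the $17,675 limit, so the insurer pays $310.

$310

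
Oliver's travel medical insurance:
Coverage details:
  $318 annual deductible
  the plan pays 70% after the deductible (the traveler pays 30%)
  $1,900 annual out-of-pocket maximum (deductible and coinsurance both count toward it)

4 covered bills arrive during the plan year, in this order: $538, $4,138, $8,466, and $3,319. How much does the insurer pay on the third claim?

$8,191.40

Bill 1, $538: $318 to deductible, leaving $220; traveler's 30% is $66. Cost to traveler: $384. OOP to date $384. Insurer: $538 − $384 = $154.
Bill 2, $4,138: 30% coinsurance on $4,138 = $1,241.40. Cost to traveler: $1,241.40. OOP to date $1,625.40. Insurer: $4,138 − $1,241.40 = $2,896.60.
Bill 3, $8,466: deductible met; 30% of $8,466 = $2,539.80. OOP would hit $4,165.20 > $1,900, so the cap limits the traveler to $1,900 − $1,625.40 = $274.60. Insurer: $8,466 − $274.60 = $8,191.40.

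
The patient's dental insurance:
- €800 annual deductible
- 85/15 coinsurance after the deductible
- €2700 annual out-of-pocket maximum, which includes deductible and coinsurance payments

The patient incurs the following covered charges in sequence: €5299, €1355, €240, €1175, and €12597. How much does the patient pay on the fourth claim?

€176.25

Claim 1 — €5299: €800 to deductible, leaving €4499; 15% of €4499 = €674.85. Patient pays €1474.85; OOP now €1474.85.
Claim 2 — €1355: 15% coinsurance on €1355 = €203.25. Patient pays €203.25; OOP now €1678.10.
Claim 3 — €240: deductible met; 15% of €240 = €36. Cost to patient: €36. OOP to date €1714.10.
Claim 4 — €1175: deductible met; 15% of €1175 = €176.25. Patient pays €176.25; OOP now €1890.35.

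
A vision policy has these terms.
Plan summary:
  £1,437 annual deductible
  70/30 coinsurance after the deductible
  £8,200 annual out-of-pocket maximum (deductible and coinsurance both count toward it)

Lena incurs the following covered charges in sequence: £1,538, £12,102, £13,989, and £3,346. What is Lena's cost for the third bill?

Bill 1, £1,538: £1,437 to deductible, leaving £101; coinsurance £101 × 30% = £30.30. Member owes £1,467.30 (running OOP £1,467.30).
Bill 2, £12,102: deductible already satisfied, so member's share is 30% × £12,102 = £3,630.60. Member owes £3,630.60 (running OOP £5,097.90).
Bill 3, £13,989: 30% coinsurance on £13,989 = £4,196.70. OOP would hit £9,294.60 > £8,200, so the cap limits the member to £8,200 − £5,097.90 = £3,102.10.

£3,102.10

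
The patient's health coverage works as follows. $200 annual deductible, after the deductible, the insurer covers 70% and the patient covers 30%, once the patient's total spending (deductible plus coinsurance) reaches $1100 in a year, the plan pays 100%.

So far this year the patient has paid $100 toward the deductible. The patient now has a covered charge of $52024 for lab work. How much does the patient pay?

$100 of the $200 deductible is already met, leaving $100.
That leaves $52024 − $100 = $51924 for coinsurance.
Coinsurance: $51924 × 30% = $15577.20.
So the patient owes $100 + $15577.20 = $15677.20 before any cap.
Adding $15677.20 to the $100 already spent would give $15777.20, which exceeds the $1100 cap; the patient pays just $1100 − $100 = $1000.

$1000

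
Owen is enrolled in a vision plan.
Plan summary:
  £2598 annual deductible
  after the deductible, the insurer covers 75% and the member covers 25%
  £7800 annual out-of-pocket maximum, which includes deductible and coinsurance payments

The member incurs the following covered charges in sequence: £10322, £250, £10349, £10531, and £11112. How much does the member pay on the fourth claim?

£621.25

#1 (£10322): £2598 to deductible, leaving £7724; coinsurance £7724 × 25% = £1931. Member owes £4529 (running OOP £4529).
#2 (£250): deductible already satisfied, so member's share is 25% × £250 = £62.50. Member pays £62.50; OOP now £4591.50.
#3 (£10349): deductible already satisfied, so member's share is 25% × £10349 = £2587.25. Member pays £2587.25; OOP now £7178.75.
#4 (£10531): deductible met; 25% of £10531 = £2632.75. That would push OOP to £9811.50, over the £7800 cap, so member pays £7800 − £7178.75 = £621.25.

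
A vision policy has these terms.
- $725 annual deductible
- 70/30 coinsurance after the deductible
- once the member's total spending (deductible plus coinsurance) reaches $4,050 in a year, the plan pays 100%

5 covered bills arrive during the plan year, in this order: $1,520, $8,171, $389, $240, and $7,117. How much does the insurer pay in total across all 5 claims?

$13,387

Bill 1, $1,520: deductible takes $725, $795 remains; member's 30% is $238.50. Cost to member: $963.50. OOP to date $963.50. Plan pays $1,520 − $963.50 = $556.50.
Bill 2, $8,171: deductible already satisfied, so member's share is 30% × $8,171 = $2,451.30. Cost to member: $2,451.30. OOP to date $3,414.80. Insurer: $8,171 − $2,451.30 = $5,719.70.
Bill 3, $389: 30% coinsurance on $389 = $116.70. Member pays $116.70; OOP now $3,531.50. Plan pays $389 − $116.70 = $272.30.
Bill 4, $240: deductible met; 30% of $240 = $72. Member owes $72 (running OOP $3,603.50). Plan pays $240 − $72 = $168.
Bill 5, $7,117: deductible met; 30% of $7,117 = $2,135.10. That would push OOP to $5,738.60, over the $4,050 cap, so member pays $4,050 − $3,603.50 = $446.50. Insurer: $7,117 − $446.50 = $6,670.50.
Insurer total = bills − member's total = $17,437 − $4,050 = $13,387.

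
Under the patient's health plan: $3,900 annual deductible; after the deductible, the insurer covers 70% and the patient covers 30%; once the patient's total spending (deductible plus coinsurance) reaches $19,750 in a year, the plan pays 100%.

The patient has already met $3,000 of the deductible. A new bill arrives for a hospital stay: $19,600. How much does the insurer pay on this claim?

Remaining deductible: $3,900 − $3,000 = $900.
That leaves $19,600 − $900 = $18,700 for coinsurance.
Coinsurance: $18,700 × 30% = $5,610.
So the patient owes $900 + $5,610 = $6,510 before any cap.
Total out-of-pocket so far would be $3,000 + $6,510 = $9,510, below the $19,750 cap — no reduction.
Insurer pays the balance: $19,600 − $6,510 = $13,090.

$13,090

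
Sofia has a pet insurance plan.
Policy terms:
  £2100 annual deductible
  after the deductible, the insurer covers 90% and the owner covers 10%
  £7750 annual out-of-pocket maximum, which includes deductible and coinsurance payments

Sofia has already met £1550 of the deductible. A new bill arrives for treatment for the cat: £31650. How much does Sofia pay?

Remaining deductible: £2100 − £1550 = £550.
That leaves £31650 − £550 = £31100 for coinsurance.
Owner's 10% share of £31100 is £3110.
That puts the owner's cost at £550 + £3110 = £3660 before any cap.
Cumulative spending £1550 + £3660 = £5210 stays under the £7750 maximum.

£3660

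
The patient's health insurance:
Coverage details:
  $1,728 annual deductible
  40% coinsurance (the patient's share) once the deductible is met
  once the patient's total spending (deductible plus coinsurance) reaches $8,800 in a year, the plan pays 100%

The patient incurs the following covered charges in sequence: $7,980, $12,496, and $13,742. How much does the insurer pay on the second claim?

$7,924.80

Claim 1 — $7,980: $1,728 finishes the deductible; $6,252 goes to coinsurance; patient's 40% is $2,500.80. Patient pays $4,228.80; OOP now $4,228.80. Insurer: $7,980 − $4,228.80 = $3,751.20.
Claim 2 — $12,496: deductible met; 40% of $12,496 = $4,998.40. Adding that to $4,228.80 gives $9,227.20, past the $8,800 cap; patient pays only $8,800 − $4,228.80 = $4,571.20. Insurer: $12,496 − $4,571.20 = $7,924.80.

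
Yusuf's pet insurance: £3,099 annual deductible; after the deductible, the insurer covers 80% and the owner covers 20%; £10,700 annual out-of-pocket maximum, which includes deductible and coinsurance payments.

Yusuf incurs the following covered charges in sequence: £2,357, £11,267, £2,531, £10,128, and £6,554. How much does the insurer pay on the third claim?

Bill 1, £2,357: fully absorbed by the deductible. Owner pays £2,357; OOP now £2,357. Insurer: £2,357 − £2,357 = £0.
Bill 2, £11,267: £742 finishes the deductible; £10,525 goes to coinsurance; owner's 20% is £2,105. Owner owes £2,847 (running OOP £5,204). Insurer: £11,267 − £2,847 = £8,420.
Bill 3, £2,531: 20% coinsurance on £2,531 = £506.20. Owner pays £506.20; OOP now £5,710.20. Insurer: £2,531 − £506.20 = £2,024.80.

£2,024.80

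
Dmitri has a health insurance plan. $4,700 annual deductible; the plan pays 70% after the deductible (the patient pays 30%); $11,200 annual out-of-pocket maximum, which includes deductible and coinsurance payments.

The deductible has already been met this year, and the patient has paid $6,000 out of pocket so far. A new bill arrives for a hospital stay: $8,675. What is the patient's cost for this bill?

The deductible is already satisfied, so the full bill goes to coinsurance.
Coinsurance: $8,675 × 30% = $2,602.50.
Cumulative spending $6,000 + $2,602.50 = $8,602.50 stays under the $11,200 maximum.

$2,602.50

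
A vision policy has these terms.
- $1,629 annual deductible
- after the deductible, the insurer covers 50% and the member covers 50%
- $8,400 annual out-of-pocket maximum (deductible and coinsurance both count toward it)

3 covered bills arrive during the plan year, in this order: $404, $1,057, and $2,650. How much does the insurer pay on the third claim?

$1,241

Bill 1, $404: fully absorbed by the deductible. Member owes $404 (running OOP $404). Plan pays $404 − $404 = $0.
Bill 2, $1,057: all of it applies to the deductible. Member pays $1,057; OOP now $1,461. Insurer: $1,057 − $1,057 = $0.
Bill 3, $2,650: $168 to deductible, leaving $2,482; coinsurance $2,482 × 50% = $1,241. Member pays $1,409; OOP now $2,870. Insurer: $2,650 − $1,409 = $1,241.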